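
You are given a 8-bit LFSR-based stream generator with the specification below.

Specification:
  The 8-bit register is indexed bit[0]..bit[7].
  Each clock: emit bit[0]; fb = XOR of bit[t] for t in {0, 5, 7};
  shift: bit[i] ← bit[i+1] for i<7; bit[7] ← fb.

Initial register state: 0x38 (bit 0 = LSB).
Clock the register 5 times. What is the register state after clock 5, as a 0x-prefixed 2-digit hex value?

reg_0 = 0x38
clock 1: out=0, reg = 0x9C
clock 2: out=0, reg = 0xCE
clock 3: out=0, reg = 0xE7
clock 4: out=1, reg = 0xF3
clock 5: out=1, reg = 0xF9

0xF9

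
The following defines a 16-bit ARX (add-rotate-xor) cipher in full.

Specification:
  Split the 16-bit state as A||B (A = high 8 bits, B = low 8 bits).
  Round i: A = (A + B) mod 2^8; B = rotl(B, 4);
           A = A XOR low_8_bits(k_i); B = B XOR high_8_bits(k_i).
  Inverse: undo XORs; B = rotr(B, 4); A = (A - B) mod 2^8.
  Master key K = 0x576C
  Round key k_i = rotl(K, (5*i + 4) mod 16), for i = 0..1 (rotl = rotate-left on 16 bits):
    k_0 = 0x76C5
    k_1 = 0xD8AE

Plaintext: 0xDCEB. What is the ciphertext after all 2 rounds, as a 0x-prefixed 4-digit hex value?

0x6454

s_0 = plaintext = 0xDCEB
s_1 = Round(s_0, k_0) = 0x02C8
s_2 = Round(s_1, k_1) = 0x6454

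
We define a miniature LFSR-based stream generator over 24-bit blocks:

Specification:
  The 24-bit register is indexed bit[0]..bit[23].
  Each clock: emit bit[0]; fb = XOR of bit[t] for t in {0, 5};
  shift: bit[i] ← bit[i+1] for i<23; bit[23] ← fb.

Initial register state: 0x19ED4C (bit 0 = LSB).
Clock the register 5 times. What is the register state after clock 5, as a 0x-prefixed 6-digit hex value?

reg_0 = 0x19ED4C
clock 1: out=0, reg = 0x0CF6A6
clock 2: out=0, reg = 0x867B53
clock 3: out=1, reg = 0xC33DA9
clock 4: out=1, reg = 0x619ED4
clock 5: out=0, reg = 0x30CF6A

0x30CF6A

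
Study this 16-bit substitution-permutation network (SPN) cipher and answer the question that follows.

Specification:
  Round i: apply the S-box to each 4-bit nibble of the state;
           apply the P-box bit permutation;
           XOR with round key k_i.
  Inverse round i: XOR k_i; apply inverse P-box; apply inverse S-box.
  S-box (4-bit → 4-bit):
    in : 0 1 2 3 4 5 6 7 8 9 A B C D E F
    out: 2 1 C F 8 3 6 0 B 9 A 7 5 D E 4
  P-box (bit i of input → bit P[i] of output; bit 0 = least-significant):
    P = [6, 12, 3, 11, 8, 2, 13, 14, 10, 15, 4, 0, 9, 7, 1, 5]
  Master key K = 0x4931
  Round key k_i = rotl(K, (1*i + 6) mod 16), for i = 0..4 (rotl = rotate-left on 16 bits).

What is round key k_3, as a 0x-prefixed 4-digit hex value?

K = 0x4931
k_0 = rotl(K, (1*0+6) mod 16) = rotl(K, 6) = 0x4C52
k_1 = rotl(K, (1*1+6) mod 16) = rotl(K, 7) = 0x98A4
k_2 = rotl(K, (1*2+6) mod 16) = rotl(K, 8) = 0x3149
k_3 = rotl(K, (1*3+6) mod 16) = rotl(K, 9) = 0x6292

0x6292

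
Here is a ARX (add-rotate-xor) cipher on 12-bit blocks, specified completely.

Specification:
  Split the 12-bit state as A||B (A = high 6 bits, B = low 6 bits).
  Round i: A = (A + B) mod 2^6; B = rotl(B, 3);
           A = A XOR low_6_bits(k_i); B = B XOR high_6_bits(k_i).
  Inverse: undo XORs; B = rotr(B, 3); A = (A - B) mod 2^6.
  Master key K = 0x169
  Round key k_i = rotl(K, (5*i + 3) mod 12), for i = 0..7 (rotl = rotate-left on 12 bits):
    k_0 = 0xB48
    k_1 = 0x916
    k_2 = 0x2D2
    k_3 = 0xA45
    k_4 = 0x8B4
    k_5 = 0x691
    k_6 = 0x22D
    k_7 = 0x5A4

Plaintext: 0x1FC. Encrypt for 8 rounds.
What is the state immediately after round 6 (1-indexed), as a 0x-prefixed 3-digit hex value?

0x50B

s_0 = plaintext = 0x1FC
s_1 = Round(s_0, k_0) = 0x2CA
s_2 = Round(s_1, k_1) = 0x0F5
s_3 = Round(s_2, k_2) = 0xAA5
s_4 = Round(s_3, k_3) = 0x285
s_5 = Round(s_4, k_4) = 0xECA
s_6 = Round(s_5, k_5) = 0x50B
s_7 = Round(s_6, k_6) = 0xC91
s_8 = Round(s_7, k_7) = 0x9DC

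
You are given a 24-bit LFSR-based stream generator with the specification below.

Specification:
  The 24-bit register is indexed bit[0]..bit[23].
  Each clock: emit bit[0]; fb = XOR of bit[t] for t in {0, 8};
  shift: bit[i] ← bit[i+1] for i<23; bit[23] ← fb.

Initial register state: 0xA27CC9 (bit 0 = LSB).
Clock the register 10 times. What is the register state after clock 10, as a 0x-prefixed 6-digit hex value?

reg_0 = 0xA27CC9
clock 1: out=1, reg = 0xD13E64
clock 2: out=0, reg = 0x689F32
clock 3: out=0, reg = 0xB44F99
clock 4: out=1, reg = 0x5A27CC
clock 5: out=0, reg = 0xAD13E6
clock 6: out=0, reg = 0xD689F3
clock 7: out=1, reg = 0x6B44F9
clock 8: out=1, reg = 0xB5A27C
clock 9: out=0, reg = 0x5AD13E
clock 10: out=0, reg = 0xAD689F

0xAD689F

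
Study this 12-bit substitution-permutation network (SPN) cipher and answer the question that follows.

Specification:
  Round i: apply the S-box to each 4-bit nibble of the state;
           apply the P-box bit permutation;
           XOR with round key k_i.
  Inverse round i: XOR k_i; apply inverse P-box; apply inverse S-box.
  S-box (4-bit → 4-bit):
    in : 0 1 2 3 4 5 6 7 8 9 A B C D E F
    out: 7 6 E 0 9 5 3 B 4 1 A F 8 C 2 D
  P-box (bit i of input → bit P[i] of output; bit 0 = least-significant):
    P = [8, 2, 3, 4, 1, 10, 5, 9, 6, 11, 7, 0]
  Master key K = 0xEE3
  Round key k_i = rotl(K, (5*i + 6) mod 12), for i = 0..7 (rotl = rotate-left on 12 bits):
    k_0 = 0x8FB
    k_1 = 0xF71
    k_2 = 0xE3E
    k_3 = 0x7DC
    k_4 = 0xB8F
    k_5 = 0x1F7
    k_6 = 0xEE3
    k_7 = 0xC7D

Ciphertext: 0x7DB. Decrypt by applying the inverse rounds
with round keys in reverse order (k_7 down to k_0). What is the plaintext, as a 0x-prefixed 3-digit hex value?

0xC17

s_0 = ciphertext = 0x7DB
s_1 = InvRound(s_0, k_7) = 0x1F6
s_2 = InvRound(s_1, k_6) = 0xAA7
s_3 = InvRound(s_2, k_5) = 0x6C4
s_4 = InvRound(s_3, k_4) = 0x765
s_5 = InvRound(s_4, k_3) = 0xD8D
s_6 = InvRound(s_5, k_2) = 0xDF4
s_7 = InvRound(s_6, k_1) = 0xDCE
s_8 = InvRound(s_7, k_0) = 0xC17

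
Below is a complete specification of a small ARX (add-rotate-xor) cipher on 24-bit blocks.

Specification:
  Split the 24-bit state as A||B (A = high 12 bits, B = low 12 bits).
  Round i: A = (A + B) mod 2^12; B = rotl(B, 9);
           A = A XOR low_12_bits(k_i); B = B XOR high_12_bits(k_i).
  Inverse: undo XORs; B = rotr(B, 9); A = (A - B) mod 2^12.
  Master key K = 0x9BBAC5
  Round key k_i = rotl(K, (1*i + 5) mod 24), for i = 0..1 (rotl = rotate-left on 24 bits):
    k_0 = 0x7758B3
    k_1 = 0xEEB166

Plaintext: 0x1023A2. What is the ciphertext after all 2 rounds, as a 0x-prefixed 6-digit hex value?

0xE7EC8B

s_0 = plaintext = 0x1023A2
s_1 = Round(s_0, k_0) = 0xC17301
s_2 = Round(s_1, k_1) = 0xE7EC8B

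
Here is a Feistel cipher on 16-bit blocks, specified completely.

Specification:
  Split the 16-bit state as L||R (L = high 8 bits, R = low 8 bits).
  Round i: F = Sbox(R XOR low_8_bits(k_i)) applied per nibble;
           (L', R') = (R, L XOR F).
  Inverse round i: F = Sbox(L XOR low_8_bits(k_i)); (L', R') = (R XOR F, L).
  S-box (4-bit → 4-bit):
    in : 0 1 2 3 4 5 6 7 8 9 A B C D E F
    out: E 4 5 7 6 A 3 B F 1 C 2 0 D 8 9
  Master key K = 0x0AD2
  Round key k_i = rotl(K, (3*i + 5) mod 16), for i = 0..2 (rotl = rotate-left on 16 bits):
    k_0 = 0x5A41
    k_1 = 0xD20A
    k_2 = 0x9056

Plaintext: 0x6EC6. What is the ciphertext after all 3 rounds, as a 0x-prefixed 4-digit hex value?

0xDF64

s_0 = plaintext = 0x6EC6
s_1 = Round(s_0, k_0) = 0xC695
s_2 = Round(s_1, k_1) = 0x95DF
s_3 = Round(s_2, k_2) = 0xDF64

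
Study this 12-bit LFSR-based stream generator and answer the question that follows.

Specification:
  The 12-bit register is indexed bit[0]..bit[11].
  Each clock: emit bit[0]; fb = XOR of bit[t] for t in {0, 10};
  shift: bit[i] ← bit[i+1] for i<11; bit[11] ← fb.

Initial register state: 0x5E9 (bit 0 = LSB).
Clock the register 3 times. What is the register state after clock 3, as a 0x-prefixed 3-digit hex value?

0x0BD

reg_0 = 0x5E9
clock 1: out=1, reg = 0x2F4
clock 2: out=0, reg = 0x17A
clock 3: out=0, reg = 0x0BD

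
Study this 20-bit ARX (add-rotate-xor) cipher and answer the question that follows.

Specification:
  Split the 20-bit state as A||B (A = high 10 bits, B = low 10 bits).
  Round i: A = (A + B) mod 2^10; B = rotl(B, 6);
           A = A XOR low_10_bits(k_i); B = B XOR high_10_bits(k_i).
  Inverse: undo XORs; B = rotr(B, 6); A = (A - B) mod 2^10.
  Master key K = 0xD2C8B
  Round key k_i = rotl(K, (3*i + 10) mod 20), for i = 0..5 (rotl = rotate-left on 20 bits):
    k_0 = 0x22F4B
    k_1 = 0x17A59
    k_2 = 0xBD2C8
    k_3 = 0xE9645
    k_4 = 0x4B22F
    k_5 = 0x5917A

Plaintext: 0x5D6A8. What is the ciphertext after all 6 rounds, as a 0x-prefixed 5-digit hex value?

s_0 = plaintext = 0x5D6A8
s_1 = Round(s_0, k_0) = 0xD5AA1
s_2 = Round(s_1, k_1) = 0xEB834
s_3 = Round(s_2, k_2) = 0x4ABF7
s_4 = Round(s_3, k_3) = 0xD925A
s_5 = Round(s_4, k_4) = 0xE4789
s_6 = Round(s_5, k_5) = 0x9831C

0x9831C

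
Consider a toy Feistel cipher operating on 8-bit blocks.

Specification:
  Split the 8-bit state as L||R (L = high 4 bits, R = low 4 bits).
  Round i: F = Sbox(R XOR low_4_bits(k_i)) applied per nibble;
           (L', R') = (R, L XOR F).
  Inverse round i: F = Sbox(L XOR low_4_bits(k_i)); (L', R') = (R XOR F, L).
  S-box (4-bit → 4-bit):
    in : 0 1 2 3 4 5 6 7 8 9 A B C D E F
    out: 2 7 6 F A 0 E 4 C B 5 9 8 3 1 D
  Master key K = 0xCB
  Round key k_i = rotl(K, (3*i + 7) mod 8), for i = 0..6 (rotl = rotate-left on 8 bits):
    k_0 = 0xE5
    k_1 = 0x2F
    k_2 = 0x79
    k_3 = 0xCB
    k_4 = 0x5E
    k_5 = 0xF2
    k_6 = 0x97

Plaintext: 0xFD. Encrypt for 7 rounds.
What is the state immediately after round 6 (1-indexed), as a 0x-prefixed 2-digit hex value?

s_0 = plaintext = 0xFD
s_1 = Round(s_0, k_0) = 0xD3
s_2 = Round(s_1, k_1) = 0x35
s_3 = Round(s_2, k_2) = 0x5B
s_4 = Round(s_3, k_3) = 0xB7
s_5 = Round(s_4, k_4) = 0x70
s_6 = Round(s_5, k_5) = 0x01
s_7 = Round(s_6, k_6) = 0x1E

0x01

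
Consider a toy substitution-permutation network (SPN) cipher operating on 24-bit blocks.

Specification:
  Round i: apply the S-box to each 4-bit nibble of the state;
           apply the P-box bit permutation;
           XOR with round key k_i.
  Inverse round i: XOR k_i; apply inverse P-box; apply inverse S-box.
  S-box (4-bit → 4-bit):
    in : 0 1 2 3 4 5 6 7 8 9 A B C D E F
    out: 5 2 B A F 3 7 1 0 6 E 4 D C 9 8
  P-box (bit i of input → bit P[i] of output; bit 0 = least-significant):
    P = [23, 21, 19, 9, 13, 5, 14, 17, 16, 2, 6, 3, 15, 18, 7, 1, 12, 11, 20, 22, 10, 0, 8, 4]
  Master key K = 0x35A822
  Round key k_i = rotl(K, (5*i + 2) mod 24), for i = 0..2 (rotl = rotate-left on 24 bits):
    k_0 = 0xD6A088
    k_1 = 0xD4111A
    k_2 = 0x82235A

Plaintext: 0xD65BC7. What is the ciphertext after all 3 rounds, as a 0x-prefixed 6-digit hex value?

s_0 = plaintext = 0xD65BC7
s_1 = Round(s_0, k_0) = 0x4059D8
s_2 = Round(s_1, k_1) = 0xC2C44F
s_3 = Round(s_2, k_2) = 0xC1DCA4

0xC1DCA4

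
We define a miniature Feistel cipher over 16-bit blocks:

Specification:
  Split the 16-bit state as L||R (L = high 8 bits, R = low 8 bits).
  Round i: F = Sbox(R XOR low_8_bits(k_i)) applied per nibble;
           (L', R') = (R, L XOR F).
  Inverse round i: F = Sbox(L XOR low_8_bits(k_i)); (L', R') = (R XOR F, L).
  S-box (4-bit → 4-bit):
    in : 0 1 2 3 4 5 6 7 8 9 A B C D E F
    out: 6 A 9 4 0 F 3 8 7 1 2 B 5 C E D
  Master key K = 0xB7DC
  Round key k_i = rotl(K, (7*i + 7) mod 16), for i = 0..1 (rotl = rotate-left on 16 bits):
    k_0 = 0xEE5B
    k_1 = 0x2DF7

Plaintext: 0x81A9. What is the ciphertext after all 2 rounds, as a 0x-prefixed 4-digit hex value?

0x5884

s_0 = plaintext = 0x81A9
s_1 = Round(s_0, k_0) = 0xA958
s_2 = Round(s_1, k_1) = 0x5884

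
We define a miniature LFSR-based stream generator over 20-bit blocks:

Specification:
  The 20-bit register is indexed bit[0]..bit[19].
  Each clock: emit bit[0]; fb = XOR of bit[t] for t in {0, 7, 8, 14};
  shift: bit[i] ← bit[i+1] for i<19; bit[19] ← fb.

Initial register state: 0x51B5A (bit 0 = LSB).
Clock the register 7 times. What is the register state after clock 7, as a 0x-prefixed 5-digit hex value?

reg_0 = 0x51B5A
clock 1: out=0, reg = 0xA8DAD
clock 2: out=1, reg = 0xD46D6
clock 3: out=0, reg = 0x6A36B
clock 4: out=1, reg = 0x351B5
clock 5: out=1, reg = 0x1A8DA
clock 6: out=0, reg = 0x8D46D
clock 7: out=1, reg = 0x46A36

0x46A36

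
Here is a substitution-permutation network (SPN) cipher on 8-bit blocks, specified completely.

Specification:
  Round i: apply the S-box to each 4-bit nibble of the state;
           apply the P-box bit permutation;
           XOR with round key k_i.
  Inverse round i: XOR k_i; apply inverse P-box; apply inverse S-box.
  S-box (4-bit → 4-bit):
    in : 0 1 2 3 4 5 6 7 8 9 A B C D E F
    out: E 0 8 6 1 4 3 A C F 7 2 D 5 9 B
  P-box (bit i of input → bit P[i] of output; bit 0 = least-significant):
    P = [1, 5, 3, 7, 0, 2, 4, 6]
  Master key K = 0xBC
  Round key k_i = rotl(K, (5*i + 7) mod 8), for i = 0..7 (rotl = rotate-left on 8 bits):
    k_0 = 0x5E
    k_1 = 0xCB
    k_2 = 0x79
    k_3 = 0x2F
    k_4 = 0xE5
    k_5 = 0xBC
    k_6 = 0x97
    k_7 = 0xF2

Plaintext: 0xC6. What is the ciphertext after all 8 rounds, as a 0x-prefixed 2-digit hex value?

s_0 = plaintext = 0xC6
s_1 = Round(s_0, k_0) = 0x2D
s_2 = Round(s_1, k_1) = 0x81
s_3 = Round(s_2, k_2) = 0x29
s_4 = Round(s_3, k_3) = 0xC5
s_5 = Round(s_4, k_4) = 0xBC
s_6 = Round(s_5, k_5) = 0x32
s_7 = Round(s_6, k_6) = 0x03
s_8 = Round(s_7, k_7) = 0x8E

0x8E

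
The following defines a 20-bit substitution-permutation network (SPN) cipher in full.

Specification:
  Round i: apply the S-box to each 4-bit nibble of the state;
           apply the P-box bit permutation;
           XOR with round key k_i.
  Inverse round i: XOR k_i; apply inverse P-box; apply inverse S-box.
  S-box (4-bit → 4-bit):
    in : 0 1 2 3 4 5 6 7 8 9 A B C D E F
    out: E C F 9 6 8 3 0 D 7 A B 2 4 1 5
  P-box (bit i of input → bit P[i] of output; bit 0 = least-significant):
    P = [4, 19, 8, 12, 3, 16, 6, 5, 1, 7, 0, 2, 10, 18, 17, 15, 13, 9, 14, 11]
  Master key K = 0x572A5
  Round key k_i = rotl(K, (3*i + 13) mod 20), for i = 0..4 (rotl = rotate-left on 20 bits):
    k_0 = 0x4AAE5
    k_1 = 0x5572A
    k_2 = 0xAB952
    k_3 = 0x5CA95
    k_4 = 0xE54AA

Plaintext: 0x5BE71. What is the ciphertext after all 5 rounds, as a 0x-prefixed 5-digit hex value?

0x13DC4

s_0 = plaintext = 0x5BE71
s_1 = Round(s_0, k_0) = 0x037E7
s_2 = Round(s_1, k_1) = 0x59922
s_3 = Round(s_2, k_2) = 0x5A4A9
s_4 = Round(s_3, k_3) = 0x84324
s_5 = Round(s_4, k_4) = 0x13DC4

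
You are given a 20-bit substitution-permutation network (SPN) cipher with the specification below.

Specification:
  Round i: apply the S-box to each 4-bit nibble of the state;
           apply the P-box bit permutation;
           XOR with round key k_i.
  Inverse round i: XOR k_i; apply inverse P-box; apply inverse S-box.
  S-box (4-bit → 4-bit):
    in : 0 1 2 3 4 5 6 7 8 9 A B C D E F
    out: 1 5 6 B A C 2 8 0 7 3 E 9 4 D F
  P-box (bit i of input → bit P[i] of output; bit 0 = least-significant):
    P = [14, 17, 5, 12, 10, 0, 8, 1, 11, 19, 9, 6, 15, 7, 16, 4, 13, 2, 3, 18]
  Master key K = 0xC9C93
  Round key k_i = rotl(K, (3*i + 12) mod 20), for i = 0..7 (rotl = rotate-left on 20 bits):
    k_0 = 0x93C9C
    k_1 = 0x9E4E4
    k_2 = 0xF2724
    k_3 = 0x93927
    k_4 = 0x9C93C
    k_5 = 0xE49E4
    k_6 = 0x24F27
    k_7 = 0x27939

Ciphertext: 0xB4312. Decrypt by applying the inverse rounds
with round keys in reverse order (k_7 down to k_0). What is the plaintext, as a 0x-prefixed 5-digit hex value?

s_0 = ciphertext = 0xB4312
s_1 = InvRound(s_0, k_7) = 0x1D945
s_2 = InvRound(s_1, k_6) = 0x815CB
s_3 = InvRound(s_2, k_5) = 0xB803F
s_4 = InvRound(s_3, k_4) = 0x880BA
s_5 = InvRound(s_4, k_3) = 0x9F027
s_6 = InvRound(s_5, k_2) = 0x70DF3
s_7 = InvRound(s_6, k_1) = 0x3CABA
s_8 = InvRound(s_7, k_0) = 0xA02CF

0xA02CF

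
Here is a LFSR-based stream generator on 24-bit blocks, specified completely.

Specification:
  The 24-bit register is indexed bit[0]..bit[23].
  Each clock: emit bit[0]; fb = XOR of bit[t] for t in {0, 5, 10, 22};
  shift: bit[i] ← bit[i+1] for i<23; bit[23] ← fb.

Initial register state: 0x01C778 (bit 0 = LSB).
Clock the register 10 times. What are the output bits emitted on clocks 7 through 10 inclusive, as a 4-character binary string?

reg_0 = 0x01C778
clock 1: out=0, reg = 0x00E3BC
clock 2: out=0, reg = 0x8071DE
clock 3: out=0, reg = 0x4038EF
clock 4: out=1, reg = 0xA01C77
clock 5: out=1, reg = 0xD00E3B
clock 6: out=1, reg = 0x68071D
clock 7: out=1, reg = 0xB4038E
clock 8: out=0, reg = 0x5A01C7
clock 9: out=1, reg = 0x2D00E3
clock 10: out=1, reg = 0x168071

1011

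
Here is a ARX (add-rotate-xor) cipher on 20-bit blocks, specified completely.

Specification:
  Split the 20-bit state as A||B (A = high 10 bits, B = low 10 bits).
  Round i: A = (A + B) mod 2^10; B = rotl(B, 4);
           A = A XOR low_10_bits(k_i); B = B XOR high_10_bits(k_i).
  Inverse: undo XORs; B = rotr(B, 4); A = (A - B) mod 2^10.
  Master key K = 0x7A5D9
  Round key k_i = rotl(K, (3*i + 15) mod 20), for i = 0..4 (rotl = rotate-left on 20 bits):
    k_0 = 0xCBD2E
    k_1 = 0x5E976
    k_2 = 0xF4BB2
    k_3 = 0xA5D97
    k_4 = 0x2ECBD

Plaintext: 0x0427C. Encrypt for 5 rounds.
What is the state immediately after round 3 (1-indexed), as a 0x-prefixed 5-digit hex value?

0xA964E

s_0 = plaintext = 0x0427C
s_1 = Round(s_0, k_0) = 0xE88E6
s_2 = Round(s_1, k_1) = 0x7FB19
s_3 = Round(s_2, k_2) = 0xA964E
s_4 = Round(s_3, k_3) = 0x5927E
s_5 = Round(s_4, k_4) = 0xD7F52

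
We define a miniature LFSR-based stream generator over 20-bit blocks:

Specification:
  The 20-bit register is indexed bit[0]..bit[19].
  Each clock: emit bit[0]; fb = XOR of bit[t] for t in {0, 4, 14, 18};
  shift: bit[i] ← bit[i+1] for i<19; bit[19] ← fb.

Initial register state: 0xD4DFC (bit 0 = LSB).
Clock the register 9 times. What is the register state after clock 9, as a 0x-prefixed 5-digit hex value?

0x88EA6

reg_0 = 0xD4DFC
clock 1: out=0, reg = 0xEA6FE
clock 2: out=0, reg = 0x7537F
clock 3: out=1, reg = 0x3A9BF
clock 4: out=1, reg = 0x1D4DF
clock 5: out=1, reg = 0x8EA6F
clock 6: out=1, reg = 0x47537
clock 7: out=1, reg = 0x23A9B
clock 8: out=1, reg = 0x11D4D
clock 9: out=1, reg = 0x88EA6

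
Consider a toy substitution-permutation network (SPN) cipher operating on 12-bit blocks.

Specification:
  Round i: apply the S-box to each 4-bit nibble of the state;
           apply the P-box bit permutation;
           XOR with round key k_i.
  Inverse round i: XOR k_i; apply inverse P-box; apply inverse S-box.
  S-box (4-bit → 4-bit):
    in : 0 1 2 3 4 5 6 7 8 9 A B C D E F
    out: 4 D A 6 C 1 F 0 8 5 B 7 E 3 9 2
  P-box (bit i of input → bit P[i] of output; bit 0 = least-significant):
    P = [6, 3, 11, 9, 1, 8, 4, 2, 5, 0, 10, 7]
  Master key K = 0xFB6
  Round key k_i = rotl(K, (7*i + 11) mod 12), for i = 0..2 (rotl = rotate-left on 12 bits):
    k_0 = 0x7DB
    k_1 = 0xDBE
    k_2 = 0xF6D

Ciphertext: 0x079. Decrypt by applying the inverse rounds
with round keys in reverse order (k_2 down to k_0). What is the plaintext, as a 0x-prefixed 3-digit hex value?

0x971

s_0 = ciphertext = 0x079
s_1 = InvRound(s_0, k_2) = 0x0C4
s_2 = InvRound(s_1, k_1) = 0x9BB
s_3 = InvRound(s_2, k_0) = 0x971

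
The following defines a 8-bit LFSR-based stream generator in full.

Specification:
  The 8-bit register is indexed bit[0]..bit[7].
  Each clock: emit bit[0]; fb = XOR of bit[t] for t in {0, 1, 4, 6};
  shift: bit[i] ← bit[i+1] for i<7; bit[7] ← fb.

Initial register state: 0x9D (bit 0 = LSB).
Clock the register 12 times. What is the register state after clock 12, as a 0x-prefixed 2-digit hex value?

reg_0 = 0x9D
clock 1: out=1, reg = 0x4E
clock 2: out=0, reg = 0x27
clock 3: out=1, reg = 0x13
clock 4: out=1, reg = 0x89
clock 5: out=1, reg = 0xC4
clock 6: out=0, reg = 0xE2
clock 7: out=0, reg = 0x71
clock 8: out=1, reg = 0xB8
clock 9: out=0, reg = 0xDC
clock 10: out=0, reg = 0x6E
clock 11: out=0, reg = 0x37
clock 12: out=1, reg = 0x9B

0x9B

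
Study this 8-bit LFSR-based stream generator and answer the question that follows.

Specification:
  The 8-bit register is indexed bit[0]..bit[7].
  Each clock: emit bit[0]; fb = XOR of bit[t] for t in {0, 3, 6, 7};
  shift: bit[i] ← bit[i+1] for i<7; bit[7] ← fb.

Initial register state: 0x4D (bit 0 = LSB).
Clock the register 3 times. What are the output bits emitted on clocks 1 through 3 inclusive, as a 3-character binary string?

reg_0 = 0x4D
clock 1: out=1, reg = 0xA6
clock 2: out=0, reg = 0xD3
clock 3: out=1, reg = 0xE9

101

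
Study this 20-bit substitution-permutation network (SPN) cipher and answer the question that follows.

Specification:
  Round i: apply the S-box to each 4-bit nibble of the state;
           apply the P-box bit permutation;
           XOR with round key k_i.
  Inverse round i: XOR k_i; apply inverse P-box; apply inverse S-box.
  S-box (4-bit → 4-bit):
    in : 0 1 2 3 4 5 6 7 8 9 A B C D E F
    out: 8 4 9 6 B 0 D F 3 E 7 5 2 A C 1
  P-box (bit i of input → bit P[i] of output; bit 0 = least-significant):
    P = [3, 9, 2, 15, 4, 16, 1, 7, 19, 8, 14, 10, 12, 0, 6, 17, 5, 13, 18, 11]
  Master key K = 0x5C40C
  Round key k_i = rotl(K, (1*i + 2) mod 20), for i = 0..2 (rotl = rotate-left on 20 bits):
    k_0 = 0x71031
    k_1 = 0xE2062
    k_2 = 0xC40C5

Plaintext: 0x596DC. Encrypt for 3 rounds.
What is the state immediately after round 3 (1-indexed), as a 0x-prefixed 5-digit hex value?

0x1CD7E

s_0 = plaintext = 0x596DC
s_1 = Round(s_0, k_0) = 0xC56F0
s_2 = Round(s_1, k_1) = 0x6C472
s_3 = Round(s_2, k_2) = 0x1CD7E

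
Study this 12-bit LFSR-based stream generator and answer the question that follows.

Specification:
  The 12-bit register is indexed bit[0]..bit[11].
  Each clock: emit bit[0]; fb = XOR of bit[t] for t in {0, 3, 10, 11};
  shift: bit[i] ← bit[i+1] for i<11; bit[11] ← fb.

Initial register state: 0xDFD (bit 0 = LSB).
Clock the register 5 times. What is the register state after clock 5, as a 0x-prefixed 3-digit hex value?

reg_0 = 0xDFD
clock 1: out=1, reg = 0x6FE
clock 2: out=0, reg = 0x37F
clock 3: out=1, reg = 0x1BF
clock 4: out=1, reg = 0x0DF
clock 5: out=1, reg = 0x06F

0x06F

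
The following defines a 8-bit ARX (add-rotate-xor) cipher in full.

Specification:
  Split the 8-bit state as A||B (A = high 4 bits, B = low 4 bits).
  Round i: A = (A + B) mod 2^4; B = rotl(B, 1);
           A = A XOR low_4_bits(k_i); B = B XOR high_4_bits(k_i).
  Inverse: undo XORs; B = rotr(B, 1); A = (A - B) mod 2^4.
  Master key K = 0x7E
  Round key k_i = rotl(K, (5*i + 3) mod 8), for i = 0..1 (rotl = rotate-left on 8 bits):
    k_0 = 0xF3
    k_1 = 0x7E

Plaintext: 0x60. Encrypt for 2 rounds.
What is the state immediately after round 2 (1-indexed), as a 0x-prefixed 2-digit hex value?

0xA8

s_0 = plaintext = 0x60
s_1 = Round(s_0, k_0) = 0x5F
s_2 = Round(s_1, k_1) = 0xA8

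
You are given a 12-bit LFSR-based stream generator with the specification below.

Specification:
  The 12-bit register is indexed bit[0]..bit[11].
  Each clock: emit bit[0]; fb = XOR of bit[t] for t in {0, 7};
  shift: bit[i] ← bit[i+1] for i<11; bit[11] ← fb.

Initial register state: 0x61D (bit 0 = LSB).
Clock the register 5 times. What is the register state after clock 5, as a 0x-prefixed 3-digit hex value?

reg_0 = 0x61D
clock 1: out=1, reg = 0xB0E
clock 2: out=0, reg = 0x587
clock 3: out=1, reg = 0x2C3
clock 4: out=1, reg = 0x161
clock 5: out=1, reg = 0x8B0

0x8B0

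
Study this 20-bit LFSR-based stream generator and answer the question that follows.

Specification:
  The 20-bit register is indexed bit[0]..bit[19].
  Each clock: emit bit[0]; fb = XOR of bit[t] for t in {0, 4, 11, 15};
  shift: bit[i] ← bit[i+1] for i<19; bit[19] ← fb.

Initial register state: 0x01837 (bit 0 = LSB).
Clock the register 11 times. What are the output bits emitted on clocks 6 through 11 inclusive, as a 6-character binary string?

reg_0 = 0x01837
clock 1: out=1, reg = 0x80C1B
clock 2: out=1, reg = 0xC060D
clock 3: out=1, reg = 0xE0306
clock 4: out=0, reg = 0x70183
clock 5: out=1, reg = 0xB80C1
clock 6: out=1, reg = 0x5C060
clock 7: out=0, reg = 0xAE030
clock 8: out=0, reg = 0x57018
clock 9: out=0, reg = 0xAB80C
clock 10: out=0, reg = 0x55C06
clock 11: out=0, reg = 0xAAE03

100000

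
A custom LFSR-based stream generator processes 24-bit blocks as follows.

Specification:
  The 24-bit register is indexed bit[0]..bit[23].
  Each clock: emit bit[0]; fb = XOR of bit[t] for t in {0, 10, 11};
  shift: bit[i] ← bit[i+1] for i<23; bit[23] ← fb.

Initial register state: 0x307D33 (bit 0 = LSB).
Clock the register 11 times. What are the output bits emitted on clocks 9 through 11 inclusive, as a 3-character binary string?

reg_0 = 0x307D33
clock 1: out=1, reg = 0x983E99
clock 2: out=1, reg = 0xCC1F4C
clock 3: out=0, reg = 0x660FA6
clock 4: out=0, reg = 0x3307D3
clock 5: out=1, reg = 0x1983E9
clock 6: out=1, reg = 0x8CC1F4
clock 7: out=0, reg = 0x4660FA
clock 8: out=0, reg = 0x23307D
clock 9: out=1, reg = 0x91983E
clock 10: out=0, reg = 0xC8CC1F
clock 11: out=1, reg = 0xE4660F

101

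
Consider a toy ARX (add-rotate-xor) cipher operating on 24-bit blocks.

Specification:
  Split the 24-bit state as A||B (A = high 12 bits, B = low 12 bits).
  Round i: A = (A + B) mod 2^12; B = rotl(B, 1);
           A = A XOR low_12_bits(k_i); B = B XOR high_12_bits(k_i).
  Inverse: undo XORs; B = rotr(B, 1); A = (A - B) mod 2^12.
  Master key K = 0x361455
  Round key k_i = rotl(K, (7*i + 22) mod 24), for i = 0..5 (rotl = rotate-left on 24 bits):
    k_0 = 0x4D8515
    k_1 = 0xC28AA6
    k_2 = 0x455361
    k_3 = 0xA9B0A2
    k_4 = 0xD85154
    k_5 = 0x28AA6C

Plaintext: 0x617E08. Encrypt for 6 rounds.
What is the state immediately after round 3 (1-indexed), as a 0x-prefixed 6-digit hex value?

0x251F22

s_0 = plaintext = 0x617E08
s_1 = Round(s_0, k_0) = 0x10A8C9
s_2 = Round(s_1, k_1) = 0x375DBB
s_3 = Round(s_2, k_2) = 0x251F22
s_4 = Round(s_3, k_3) = 0x1D14DE
s_5 = Round(s_4, k_4) = 0x7FB439
s_6 = Round(s_5, k_5) = 0x658AF8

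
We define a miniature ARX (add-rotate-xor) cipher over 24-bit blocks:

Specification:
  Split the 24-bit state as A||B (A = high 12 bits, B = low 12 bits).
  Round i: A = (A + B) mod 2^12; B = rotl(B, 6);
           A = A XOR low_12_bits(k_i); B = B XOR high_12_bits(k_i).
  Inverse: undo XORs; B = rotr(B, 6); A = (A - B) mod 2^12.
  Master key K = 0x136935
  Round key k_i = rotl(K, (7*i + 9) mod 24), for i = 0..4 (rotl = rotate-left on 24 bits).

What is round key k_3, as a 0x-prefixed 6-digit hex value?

K = 0x136935
k_0 = rotl(K, (7*0+9) mod 24) = rotl(K, 9) = 0xD26A26
k_1 = rotl(K, (7*1+9) mod 24) = rotl(K, 16) = 0x351369
k_2 = rotl(K, (7*2+9) mod 24) = rotl(K, 23) = 0x89B49A
k_3 = rotl(K, (7*3+9) mod 24) = rotl(K, 6) = 0xDA4D44

0xDA4D44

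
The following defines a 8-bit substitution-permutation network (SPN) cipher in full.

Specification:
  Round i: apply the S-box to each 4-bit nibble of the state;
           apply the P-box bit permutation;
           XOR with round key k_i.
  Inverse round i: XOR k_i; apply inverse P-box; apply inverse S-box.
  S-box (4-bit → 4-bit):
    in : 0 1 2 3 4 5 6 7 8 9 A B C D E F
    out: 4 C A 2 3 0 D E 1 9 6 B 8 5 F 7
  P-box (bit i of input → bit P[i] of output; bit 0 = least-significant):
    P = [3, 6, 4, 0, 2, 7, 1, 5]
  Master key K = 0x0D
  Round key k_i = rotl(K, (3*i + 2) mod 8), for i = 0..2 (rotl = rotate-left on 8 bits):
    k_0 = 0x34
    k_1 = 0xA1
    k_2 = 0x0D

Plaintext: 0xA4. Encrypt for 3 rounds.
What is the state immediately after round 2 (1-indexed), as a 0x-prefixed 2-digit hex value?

0x7E

s_0 = plaintext = 0xA4
s_1 = Round(s_0, k_0) = 0xFE
s_2 = Round(s_1, k_1) = 0x7E
s_3 = Round(s_2, k_2) = 0xF6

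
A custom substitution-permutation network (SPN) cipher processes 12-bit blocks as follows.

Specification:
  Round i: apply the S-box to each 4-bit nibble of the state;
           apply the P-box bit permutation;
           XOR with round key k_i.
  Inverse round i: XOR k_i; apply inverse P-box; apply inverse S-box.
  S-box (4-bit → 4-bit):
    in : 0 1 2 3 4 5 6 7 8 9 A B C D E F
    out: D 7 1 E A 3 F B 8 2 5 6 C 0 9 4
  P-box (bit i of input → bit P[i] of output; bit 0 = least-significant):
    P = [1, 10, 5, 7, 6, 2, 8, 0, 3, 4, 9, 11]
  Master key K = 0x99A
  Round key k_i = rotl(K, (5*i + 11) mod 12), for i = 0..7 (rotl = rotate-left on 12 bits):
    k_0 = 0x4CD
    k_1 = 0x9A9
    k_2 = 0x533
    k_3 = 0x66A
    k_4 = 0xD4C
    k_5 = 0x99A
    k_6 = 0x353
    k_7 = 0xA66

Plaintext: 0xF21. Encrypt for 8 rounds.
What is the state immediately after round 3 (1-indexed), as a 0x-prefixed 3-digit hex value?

0x810

s_0 = plaintext = 0xF21
s_1 = Round(s_0, k_0) = 0x2AF
s_2 = Round(s_1, k_1) = 0x8C1
s_3 = Round(s_2, k_2) = 0x810
s_4 = Round(s_3, k_3) = 0xF8C
s_5 = Round(s_4, k_4) = 0xFED
s_6 = Round(s_5, k_5) = 0xBDB
s_7 = Round(s_6, k_6) = 0x563
s_8 = Round(s_7, k_7) = 0xF9B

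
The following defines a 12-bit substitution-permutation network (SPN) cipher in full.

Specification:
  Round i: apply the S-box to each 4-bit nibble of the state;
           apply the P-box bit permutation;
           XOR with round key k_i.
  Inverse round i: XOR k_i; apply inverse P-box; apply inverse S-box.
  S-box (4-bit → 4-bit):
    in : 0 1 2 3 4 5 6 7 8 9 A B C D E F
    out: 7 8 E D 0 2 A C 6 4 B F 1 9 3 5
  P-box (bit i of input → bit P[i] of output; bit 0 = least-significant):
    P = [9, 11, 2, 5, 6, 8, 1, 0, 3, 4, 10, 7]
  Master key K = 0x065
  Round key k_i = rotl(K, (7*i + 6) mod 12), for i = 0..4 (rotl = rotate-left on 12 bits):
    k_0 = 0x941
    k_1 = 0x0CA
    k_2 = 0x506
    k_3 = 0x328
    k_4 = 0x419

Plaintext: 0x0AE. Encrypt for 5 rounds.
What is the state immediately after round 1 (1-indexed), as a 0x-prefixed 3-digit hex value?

s_0 = plaintext = 0x0AE
s_1 = Round(s_0, k_0) = 0x618
s_2 = Round(s_1, k_1) = 0x85F
s_3 = Round(s_2, k_2) = 0x212
s_4 = Round(s_3, k_3) = 0xF9D
s_5 = Round(s_4, k_4) = 0x233

0x618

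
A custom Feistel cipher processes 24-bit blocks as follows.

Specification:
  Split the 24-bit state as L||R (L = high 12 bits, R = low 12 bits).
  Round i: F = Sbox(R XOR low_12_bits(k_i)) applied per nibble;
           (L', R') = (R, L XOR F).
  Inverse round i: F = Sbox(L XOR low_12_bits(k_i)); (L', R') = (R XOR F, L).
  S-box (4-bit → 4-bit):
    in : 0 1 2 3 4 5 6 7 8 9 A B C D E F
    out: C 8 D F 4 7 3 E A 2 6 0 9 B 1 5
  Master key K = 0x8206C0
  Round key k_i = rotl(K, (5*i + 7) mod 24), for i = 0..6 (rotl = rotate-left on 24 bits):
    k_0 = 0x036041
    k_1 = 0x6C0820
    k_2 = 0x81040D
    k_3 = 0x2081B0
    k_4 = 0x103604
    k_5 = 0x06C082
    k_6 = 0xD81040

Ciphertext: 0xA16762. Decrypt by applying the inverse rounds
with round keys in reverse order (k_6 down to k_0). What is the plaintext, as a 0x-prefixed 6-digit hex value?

s_0 = ciphertext = 0xA16762
s_1 = InvRound(s_0, k_6) = 0x111A16
s_2 = InvRound(s_1, k_5) = 0x239111
s_3 = InvRound(s_2, k_4) = 0x5EA239
s_4 = InvRound(s_3, k_3) = 0x64F5EA
s_5 = InvRound(s_4, k_2) = 0x8A764F
s_6 = InvRound(s_5, k_1) = 0xAE18A7
s_7 = InvRound(s_6, k_0) = 0xECBAE1

0xECBAE1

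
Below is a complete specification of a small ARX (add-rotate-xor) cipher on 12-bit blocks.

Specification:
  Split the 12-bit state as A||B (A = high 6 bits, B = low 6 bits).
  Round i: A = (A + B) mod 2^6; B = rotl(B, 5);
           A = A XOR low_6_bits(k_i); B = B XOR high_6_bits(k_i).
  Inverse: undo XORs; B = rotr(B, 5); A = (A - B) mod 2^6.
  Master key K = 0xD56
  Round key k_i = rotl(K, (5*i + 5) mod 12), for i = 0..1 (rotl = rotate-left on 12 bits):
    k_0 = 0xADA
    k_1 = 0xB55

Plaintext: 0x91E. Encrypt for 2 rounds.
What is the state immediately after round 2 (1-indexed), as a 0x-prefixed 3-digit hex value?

0xA7F

s_0 = plaintext = 0x91E
s_1 = Round(s_0, k_0) = 0x624
s_2 = Round(s_1, k_1) = 0xA7F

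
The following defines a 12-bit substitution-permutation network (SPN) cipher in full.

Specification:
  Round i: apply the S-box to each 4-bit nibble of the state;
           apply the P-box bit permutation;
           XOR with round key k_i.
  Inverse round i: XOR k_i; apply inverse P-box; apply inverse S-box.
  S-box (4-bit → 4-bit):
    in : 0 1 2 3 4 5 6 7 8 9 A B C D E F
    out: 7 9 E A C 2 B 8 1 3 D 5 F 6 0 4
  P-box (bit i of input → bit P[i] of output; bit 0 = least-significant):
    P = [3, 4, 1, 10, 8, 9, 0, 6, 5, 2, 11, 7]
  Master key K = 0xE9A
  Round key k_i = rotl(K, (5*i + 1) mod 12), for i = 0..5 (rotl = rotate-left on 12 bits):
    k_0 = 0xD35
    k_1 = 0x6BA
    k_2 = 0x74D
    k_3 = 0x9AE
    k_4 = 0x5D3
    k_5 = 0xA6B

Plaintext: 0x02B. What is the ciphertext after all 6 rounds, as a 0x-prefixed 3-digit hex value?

s_0 = plaintext = 0x02B
s_1 = Round(s_0, k_0) = 0x75A
s_2 = Round(s_1, k_1) = 0x030
s_3 = Round(s_2, k_2) = 0xD33
s_4 = Round(s_3, k_3) = 0x7FA
s_5 = Round(s_4, k_4) = 0x158
s_6 = Round(s_5, k_5) = 0x8C3

0x8C3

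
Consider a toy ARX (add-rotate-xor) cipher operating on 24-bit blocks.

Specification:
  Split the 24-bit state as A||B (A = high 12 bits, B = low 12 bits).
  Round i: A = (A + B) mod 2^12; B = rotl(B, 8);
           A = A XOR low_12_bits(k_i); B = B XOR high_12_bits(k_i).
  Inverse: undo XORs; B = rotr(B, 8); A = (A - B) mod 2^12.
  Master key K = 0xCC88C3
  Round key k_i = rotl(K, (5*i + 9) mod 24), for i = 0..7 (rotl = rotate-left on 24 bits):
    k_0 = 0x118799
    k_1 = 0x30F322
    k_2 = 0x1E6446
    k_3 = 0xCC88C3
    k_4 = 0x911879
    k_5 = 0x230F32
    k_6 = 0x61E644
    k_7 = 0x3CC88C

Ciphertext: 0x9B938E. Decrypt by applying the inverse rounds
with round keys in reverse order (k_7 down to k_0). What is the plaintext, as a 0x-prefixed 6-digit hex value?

0xF28398

s_0 = ciphertext = 0x9B938E
s_1 = InvRound(s_0, k_7) = 0xD15420
s_2 = InvRound(s_1, k_6) = 0x76F3E2
s_3 = InvRound(s_2, k_5) = 0xB3CD21
s_4 = InvRound(s_3, k_4) = 0x041304
s_5 = InvRound(s_4, k_3) = 0xBB3CCF
s_6 = InvRound(s_5, k_2) = 0xD5829D
s_7 = InvRound(s_6, k_1) = 0x559921
s_8 = InvRound(s_7, k_0) = 0xF28398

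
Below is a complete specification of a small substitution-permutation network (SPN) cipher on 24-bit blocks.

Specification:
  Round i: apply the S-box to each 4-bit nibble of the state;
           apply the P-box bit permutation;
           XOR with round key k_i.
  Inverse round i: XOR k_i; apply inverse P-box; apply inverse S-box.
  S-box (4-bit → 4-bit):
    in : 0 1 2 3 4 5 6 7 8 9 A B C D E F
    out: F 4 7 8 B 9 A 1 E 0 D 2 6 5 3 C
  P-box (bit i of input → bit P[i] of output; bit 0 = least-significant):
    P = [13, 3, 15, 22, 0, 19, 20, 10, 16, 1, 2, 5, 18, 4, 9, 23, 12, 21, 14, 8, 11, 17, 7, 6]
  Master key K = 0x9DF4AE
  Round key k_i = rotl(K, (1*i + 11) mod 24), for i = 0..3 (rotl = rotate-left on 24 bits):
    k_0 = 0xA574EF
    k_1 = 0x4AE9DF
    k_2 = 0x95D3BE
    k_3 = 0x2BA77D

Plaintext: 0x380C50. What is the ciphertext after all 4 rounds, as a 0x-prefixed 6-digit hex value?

0xC7011B

s_0 = plaintext = 0x380C50
s_1 = Round(s_0, k_0) = 0x4193B0
s_2 = Round(s_1, k_1) = 0x0001B7
s_3 = Round(s_2, k_2) = 0x3BA86A
s_4 = Round(s_3, k_3) = 0xC7011B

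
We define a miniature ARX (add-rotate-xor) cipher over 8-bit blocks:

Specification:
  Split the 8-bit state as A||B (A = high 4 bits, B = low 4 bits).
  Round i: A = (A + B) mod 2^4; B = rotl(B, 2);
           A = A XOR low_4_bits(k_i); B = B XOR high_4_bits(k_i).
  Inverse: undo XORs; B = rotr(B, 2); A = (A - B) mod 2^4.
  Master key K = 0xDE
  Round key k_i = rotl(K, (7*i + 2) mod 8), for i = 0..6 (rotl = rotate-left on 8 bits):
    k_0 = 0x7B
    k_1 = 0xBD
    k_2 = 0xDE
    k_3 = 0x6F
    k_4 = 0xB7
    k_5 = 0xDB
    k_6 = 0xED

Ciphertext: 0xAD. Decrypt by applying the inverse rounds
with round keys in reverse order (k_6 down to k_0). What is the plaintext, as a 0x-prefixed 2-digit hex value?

s_0 = ciphertext = 0xAD
s_1 = InvRound(s_0, k_6) = 0xBC
s_2 = InvRound(s_1, k_5) = 0xC4
s_3 = InvRound(s_2, k_4) = 0xCF
s_4 = InvRound(s_3, k_3) = 0xD6
s_5 = InvRound(s_4, k_2) = 0x5E
s_6 = InvRound(s_5, k_1) = 0x35
s_7 = InvRound(s_6, k_0) = 0x08

0x08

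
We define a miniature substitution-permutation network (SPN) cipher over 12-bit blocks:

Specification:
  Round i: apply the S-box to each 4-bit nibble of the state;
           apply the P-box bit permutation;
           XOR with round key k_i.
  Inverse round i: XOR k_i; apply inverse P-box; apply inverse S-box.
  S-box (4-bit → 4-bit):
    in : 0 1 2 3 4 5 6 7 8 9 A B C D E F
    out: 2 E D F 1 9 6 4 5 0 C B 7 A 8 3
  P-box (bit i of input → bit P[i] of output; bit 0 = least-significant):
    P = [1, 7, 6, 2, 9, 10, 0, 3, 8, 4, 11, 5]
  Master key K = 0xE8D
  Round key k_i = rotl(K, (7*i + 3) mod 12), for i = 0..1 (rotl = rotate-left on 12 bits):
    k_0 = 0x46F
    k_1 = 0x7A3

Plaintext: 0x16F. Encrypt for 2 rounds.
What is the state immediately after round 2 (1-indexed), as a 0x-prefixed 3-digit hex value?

s_0 = plaintext = 0x16F
s_1 = Round(s_0, k_0) = 0x8DC
s_2 = Round(s_1, k_1) = 0xA69

0xA69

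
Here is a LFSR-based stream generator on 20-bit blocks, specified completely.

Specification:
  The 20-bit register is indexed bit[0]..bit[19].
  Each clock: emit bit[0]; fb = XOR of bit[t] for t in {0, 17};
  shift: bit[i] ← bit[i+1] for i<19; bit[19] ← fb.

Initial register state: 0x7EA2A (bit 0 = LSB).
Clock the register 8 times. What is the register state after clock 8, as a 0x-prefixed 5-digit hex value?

reg_0 = 0x7EA2A
clock 1: out=0, reg = 0xBF515
clock 2: out=1, reg = 0x5FA8A
clock 3: out=0, reg = 0x2FD45
clock 4: out=1, reg = 0x17EA2
clock 5: out=0, reg = 0x0BF51
clock 6: out=1, reg = 0x85FA8
clock 7: out=0, reg = 0x42FD4
clock 8: out=0, reg = 0x217EA

0x217EA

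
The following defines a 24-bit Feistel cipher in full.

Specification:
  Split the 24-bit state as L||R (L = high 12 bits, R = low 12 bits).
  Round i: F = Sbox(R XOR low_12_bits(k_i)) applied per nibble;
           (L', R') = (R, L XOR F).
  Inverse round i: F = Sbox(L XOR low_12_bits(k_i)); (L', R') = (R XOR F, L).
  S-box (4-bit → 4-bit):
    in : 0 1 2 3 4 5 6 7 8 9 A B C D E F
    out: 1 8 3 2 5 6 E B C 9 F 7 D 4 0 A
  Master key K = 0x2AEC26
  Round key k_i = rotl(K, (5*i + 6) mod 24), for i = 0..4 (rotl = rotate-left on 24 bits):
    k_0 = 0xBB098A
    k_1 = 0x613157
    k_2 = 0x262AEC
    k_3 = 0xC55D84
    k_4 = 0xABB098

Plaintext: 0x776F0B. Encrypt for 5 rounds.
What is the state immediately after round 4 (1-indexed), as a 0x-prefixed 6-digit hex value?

s_0 = plaintext = 0x776F0B
s_1 = Round(s_0, k_0) = 0xF0B9BE
s_2 = Round(s_1, k_1) = 0x9BE302
s_3 = Round(s_2, k_2) = 0x3020BE
s_4 = Round(s_3, k_3) = 0x0BE72D
s_5 = Round(s_4, k_4) = 0x72DBC8

0x0BE72D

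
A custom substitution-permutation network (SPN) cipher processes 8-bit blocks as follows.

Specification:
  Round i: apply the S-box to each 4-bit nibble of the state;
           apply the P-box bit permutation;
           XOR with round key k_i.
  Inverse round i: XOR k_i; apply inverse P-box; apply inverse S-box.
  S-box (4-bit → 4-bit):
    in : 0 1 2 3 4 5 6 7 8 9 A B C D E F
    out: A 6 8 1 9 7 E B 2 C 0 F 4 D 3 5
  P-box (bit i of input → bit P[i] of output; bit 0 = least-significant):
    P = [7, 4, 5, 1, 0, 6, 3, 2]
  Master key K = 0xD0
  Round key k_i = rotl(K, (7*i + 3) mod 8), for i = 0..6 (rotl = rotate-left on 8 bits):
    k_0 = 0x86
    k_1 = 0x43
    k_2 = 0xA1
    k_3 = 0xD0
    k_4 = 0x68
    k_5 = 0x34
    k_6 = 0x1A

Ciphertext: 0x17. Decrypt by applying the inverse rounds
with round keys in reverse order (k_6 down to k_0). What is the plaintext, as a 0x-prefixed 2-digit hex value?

s_0 = ciphertext = 0x17
s_1 = InvRound(s_0, k_6) = 0xDA
s_2 = InvRound(s_1, k_5) = 0x6D
s_3 = InvRound(s_2, k_4) = 0x4A
s_4 = InvRound(s_3, k_3) = 0xC7
s_5 = InvRound(s_4, k_2) = 0x09
s_6 = InvRound(s_5, k_1) = 0x12
s_7 = InvRound(s_6, k_0) = 0x2E

0x2E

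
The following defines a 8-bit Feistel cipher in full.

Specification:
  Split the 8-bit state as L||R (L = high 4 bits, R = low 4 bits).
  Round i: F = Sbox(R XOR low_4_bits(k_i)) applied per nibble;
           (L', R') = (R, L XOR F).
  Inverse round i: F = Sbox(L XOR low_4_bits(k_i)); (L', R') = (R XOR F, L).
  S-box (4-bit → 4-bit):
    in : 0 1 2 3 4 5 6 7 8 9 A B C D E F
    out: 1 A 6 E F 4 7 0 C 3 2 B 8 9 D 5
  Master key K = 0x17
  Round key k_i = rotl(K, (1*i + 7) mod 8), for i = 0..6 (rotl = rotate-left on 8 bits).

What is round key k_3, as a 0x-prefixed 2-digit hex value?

K = 0x17
k_0 = rotl(K, (1*0+7) mod 8) = rotl(K, 7) = 0x8B
k_1 = rotl(K, (1*1+7) mod 8) = rotl(K, 0) = 0x17
k_2 = rotl(K, (1*2+7) mod 8) = rotl(K, 1) = 0x2E
k_3 = rotl(K, (1*3+7) mod 8) = rotl(K, 2) = 0x5C

0x5C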